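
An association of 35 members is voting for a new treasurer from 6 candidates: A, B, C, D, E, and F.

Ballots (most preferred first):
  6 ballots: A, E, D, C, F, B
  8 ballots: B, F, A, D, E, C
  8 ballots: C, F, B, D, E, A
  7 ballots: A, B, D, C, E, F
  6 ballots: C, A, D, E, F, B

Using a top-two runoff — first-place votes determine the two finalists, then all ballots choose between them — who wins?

Round 1 first-place votes: A 13, B 8, C 14, D 0, E 0, F 0. C and A advance.
Runoff: C is ranked above A on 14 ballots, A above C on 21.

A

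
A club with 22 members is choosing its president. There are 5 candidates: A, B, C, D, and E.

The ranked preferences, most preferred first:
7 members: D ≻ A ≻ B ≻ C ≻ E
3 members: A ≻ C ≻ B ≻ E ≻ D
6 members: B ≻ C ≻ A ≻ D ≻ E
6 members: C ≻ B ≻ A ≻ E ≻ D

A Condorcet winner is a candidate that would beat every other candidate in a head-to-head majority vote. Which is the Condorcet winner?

B

B vs A: 12–10
B vs C: 13–9
B vs D: 15–7
B vs E: 22–0
B beats every other candidate.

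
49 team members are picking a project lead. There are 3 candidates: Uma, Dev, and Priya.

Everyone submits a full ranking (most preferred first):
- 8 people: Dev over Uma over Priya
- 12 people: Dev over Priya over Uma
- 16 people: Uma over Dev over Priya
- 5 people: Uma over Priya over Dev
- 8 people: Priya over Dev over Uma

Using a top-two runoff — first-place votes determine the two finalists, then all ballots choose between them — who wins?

Round 1 first-place votes: Uma 21, Dev 20, Priya 8. Uma and Dev advance.
Runoff: Uma is ranked above Dev on 21 ballots, Dev above Uma on 28.

Dev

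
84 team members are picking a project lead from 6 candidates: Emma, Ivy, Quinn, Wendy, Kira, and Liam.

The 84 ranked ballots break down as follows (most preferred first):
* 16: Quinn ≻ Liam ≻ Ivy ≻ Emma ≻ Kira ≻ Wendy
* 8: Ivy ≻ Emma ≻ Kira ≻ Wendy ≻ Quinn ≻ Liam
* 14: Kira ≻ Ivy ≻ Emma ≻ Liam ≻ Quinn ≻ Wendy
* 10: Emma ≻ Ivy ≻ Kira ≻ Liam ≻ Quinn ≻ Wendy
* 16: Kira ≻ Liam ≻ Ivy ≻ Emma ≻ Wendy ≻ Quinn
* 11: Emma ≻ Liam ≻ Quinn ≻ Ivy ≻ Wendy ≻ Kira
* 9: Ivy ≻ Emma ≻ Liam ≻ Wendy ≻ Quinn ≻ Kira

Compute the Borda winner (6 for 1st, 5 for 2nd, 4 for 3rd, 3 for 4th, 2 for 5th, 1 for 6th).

Emma: 16×3 + 8×5 + 14×4 + 10×6 + 16×3 + 11×6 + 9×5 = 363
Ivy: 16×4 + 8×6 + 14×5 + 10×5 + 16×4 + 11×3 + 9×6 = 383
Quinn: 16×6 + 8×2 + 14×2 + 10×2 + 16×1 + 11×4 + 9×2 = 238
Wendy: 16×1 + 8×3 + 14×1 + 10×1 + 16×2 + 11×2 + 9×3 = 145
Kira: 16×2 + 8×4 + 14×6 + 10×4 + 16×6 + 11×1 + 9×1 = 304
Liam: 16×5 + 8×1 + 14×3 + 10×3 + 16×5 + 11×5 + 9×4 = 331

Ivy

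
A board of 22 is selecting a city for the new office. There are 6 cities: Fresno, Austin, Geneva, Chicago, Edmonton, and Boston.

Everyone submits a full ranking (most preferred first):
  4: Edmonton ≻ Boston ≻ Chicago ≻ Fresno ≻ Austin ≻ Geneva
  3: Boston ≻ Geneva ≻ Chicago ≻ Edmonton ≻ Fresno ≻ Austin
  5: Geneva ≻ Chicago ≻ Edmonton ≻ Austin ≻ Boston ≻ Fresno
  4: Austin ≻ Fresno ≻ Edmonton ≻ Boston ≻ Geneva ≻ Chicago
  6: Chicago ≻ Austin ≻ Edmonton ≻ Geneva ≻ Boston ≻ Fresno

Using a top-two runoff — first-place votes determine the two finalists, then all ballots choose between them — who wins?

Round 1 first-place votes: Fresno 0, Austin 4, Geneva 5, Chicago 6, Edmonton 4, Boston 3. Chicago and Geneva advance.
Runoff: Chicago is ranked above Geneva on 10 ballots, Geneva above Chicago on 12.

Geneva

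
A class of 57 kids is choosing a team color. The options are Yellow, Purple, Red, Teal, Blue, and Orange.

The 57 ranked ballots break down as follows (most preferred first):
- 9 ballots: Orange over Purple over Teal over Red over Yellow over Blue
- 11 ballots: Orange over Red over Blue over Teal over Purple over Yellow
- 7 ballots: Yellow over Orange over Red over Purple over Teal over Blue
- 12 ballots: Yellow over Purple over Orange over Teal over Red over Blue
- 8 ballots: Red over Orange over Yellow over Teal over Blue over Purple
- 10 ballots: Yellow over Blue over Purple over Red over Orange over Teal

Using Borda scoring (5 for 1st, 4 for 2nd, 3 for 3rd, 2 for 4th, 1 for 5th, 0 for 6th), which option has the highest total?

Yellow: 9×1 + 11×0 + 7×5 + 12×5 + 8×3 + 10×5 = 178
Purple: 9×4 + 11×1 + 7×2 + 12×4 + 8×0 + 10×3 = 139
Red: 9×2 + 11×4 + 7×3 + 12×1 + 8×5 + 10×2 = 155
Teal: 9×3 + 11×2 + 7×1 + 12×2 + 8×2 + 10×0 = 96
Blue: 9×0 + 11×3 + 7×0 + 12×0 + 8×1 + 10×4 = 81
Orange: 9×5 + 11×5 + 7×4 + 12×3 + 8×4 + 10×1 = 206

Orange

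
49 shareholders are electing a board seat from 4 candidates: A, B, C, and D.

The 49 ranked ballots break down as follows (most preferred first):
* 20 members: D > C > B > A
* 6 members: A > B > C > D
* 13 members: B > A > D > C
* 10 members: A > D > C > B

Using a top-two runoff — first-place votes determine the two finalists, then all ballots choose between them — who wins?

Round 1 first-place votes: A 16, B 13, C 0, D 20. D and A advance.
Runoff: D is ranked above A on 20 ballots, A above D on 29.

A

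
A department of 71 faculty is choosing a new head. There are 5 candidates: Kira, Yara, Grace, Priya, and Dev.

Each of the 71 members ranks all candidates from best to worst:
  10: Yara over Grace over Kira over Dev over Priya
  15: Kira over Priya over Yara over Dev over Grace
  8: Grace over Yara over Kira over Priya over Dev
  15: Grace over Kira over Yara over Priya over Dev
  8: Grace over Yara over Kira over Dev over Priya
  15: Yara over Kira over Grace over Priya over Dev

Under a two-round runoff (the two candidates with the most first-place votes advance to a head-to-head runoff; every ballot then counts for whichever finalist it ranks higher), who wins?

Yara

Round 1 first-place votes: Kira 15, Yara 25, Grace 31, Priya 0, Dev 0. Grace and Yara advance.
Runoff: Grace is ranked above Yara on 31 ballots, Yara above Grace on 40.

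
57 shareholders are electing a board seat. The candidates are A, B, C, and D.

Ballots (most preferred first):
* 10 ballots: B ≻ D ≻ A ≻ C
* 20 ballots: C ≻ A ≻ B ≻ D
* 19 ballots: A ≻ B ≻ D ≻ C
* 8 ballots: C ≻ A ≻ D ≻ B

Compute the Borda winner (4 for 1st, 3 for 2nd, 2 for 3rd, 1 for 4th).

A: 10×2 + 20×3 + 19×4 + 8×3 = 180
B: 10×4 + 20×2 + 19×3 + 8×1 = 145
C: 10×1 + 20×4 + 19×1 + 8×4 = 141
D: 10×3 + 20×1 + 19×2 + 8×2 = 104

A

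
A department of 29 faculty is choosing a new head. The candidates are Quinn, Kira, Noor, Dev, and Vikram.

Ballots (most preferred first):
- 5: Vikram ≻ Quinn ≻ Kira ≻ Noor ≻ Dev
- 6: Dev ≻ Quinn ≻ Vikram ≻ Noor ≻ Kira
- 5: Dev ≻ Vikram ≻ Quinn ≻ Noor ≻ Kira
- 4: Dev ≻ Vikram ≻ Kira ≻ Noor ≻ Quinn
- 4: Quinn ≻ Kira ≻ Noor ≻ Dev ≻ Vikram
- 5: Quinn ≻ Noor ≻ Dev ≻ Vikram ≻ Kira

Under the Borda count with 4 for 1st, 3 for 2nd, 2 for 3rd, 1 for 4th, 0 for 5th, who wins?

Quinn

Quinn: 5×3 + 6×3 + 5×2 + 4×0 + 4×4 + 5×4 = 79
Kira: 5×2 + 6×0 + 5×0 + 4×2 + 4×3 + 5×0 = 30
Noor: 5×1 + 6×1 + 5×1 + 4×1 + 4×2 + 5×3 = 43
Dev: 5×0 + 6×4 + 5×4 + 4×4 + 4×1 + 5×2 = 74
Vikram: 5×4 + 6×2 + 5×3 + 4×3 + 4×0 + 5×1 = 64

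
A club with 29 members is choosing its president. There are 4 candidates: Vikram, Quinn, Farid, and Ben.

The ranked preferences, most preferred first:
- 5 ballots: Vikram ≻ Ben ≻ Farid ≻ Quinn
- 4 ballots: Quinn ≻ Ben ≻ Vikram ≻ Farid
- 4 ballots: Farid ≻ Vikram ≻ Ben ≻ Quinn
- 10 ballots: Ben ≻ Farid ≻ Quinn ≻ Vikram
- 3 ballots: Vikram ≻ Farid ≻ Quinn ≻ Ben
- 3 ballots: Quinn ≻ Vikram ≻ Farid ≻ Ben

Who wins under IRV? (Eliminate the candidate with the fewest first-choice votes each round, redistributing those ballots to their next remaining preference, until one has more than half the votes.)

Vikram

Round 1: Vikram 8, Quinn 7, Farid 4, Ben 10. Farid eliminated.
Round 2: Vikram 12, Quinn 7, Ben 10. Quinn eliminated.
Round 3: Vikram 15, Ben 14. Vikram has a majority (≥15).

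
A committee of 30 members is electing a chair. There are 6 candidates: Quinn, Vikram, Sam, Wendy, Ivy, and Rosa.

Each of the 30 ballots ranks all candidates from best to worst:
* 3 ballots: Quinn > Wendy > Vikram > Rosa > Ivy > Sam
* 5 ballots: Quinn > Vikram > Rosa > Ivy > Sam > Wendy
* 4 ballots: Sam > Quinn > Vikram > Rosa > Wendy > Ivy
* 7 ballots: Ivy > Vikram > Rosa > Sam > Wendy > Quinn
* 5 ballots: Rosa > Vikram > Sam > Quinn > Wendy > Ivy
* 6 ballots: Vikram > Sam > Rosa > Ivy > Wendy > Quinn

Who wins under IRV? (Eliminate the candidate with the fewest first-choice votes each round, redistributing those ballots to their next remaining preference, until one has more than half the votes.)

Round 1: Quinn 8, Vikram 6, Sam 4, Wendy 0, Ivy 7, Rosa 5. Wendy eliminated.
Round 2: Quinn 8, Vikram 6, Sam 4, Ivy 7, Rosa 5. Sam eliminated.
Round 3: Quinn 12, Vikram 6, Ivy 7, Rosa 5. Rosa eliminated.
Round 4: Quinn 12, Vikram 11, Ivy 7. Ivy eliminated.
Round 5: Quinn 12, Vikram 18. Vikram has a majority (≥16).

Vikram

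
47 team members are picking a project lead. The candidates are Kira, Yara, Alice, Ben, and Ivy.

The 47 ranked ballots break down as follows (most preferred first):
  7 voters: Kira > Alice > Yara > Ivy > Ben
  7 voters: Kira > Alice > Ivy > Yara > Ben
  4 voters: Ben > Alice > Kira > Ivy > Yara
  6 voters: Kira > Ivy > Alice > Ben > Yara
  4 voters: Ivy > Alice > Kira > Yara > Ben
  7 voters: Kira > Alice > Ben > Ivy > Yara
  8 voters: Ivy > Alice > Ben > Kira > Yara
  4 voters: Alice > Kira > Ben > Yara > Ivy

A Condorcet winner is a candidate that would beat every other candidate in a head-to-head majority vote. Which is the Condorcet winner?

Kira vs Yara: 47–0
Kira vs Alice: 27–20
Kira vs Ben: 35–12
Kira vs Ivy: 35–12
Kira beats every other candidate.

Kira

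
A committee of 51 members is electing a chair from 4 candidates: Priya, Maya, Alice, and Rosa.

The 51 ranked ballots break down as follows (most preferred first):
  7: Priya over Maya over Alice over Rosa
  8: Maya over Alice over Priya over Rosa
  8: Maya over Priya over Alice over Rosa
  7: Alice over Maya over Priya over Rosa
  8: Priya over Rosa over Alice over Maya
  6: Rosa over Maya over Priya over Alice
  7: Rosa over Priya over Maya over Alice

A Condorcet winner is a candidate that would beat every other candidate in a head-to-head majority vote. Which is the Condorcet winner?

Maya vs Priya: 29–22
Maya vs Alice: 36–15
Maya vs Rosa: 30–21
Maya beats every other candidate.

Maya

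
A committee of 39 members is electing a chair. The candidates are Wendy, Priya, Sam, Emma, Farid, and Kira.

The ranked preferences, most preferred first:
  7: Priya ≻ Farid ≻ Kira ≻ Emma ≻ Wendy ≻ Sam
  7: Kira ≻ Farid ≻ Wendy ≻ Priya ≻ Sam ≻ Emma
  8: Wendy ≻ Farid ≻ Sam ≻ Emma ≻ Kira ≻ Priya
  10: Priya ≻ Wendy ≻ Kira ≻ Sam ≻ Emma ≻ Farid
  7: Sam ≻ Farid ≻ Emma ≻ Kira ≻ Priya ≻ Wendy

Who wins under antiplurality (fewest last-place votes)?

Last-place votes: Wendy 7, Priya 8, Sam 7, Emma 7, Farid 10, Kira 0.

Kira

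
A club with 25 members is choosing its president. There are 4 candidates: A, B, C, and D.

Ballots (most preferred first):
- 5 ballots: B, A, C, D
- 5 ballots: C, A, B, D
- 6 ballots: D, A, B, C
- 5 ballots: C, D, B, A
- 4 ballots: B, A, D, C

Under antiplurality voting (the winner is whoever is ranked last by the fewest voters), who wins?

Last-place votes: A 5, B 0, C 10, D 10.

B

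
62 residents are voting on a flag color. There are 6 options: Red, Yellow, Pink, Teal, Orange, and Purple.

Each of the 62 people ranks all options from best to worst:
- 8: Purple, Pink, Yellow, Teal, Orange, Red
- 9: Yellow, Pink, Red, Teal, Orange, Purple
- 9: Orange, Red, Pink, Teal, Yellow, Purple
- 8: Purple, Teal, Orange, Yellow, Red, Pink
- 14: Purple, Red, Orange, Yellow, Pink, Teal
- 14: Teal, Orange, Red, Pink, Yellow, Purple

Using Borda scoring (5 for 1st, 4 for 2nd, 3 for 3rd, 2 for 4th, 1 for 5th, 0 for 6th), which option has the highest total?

Red: 8×0 + 9×3 + 9×4 + 8×1 + 14×4 + 14×3 = 169
Yellow: 8×3 + 9×5 + 9×1 + 8×2 + 14×2 + 14×1 = 136
Pink: 8×4 + 9×4 + 9×3 + 8×0 + 14×1 + 14×2 = 137
Teal: 8×2 + 9×2 + 9×2 + 8×4 + 14×0 + 14×5 = 154
Orange: 8×1 + 9×1 + 9×5 + 8×3 + 14×3 + 14×4 = 184
Purple: 8×5 + 9×0 + 9×0 + 8×5 + 14×5 + 14×0 = 150

Orange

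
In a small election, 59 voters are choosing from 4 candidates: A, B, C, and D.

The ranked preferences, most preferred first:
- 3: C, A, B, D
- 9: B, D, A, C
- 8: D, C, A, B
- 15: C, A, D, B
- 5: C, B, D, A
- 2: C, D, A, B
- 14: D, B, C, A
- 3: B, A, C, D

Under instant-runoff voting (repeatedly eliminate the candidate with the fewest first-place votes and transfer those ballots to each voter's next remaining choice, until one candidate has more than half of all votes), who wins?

Round 1: A 0, B 12, C 25, D 22. A eliminated.
Round 2: B 12, C 25, D 22. B eliminated.
Round 3: C 28, D 31. D has a majority (≥30).

D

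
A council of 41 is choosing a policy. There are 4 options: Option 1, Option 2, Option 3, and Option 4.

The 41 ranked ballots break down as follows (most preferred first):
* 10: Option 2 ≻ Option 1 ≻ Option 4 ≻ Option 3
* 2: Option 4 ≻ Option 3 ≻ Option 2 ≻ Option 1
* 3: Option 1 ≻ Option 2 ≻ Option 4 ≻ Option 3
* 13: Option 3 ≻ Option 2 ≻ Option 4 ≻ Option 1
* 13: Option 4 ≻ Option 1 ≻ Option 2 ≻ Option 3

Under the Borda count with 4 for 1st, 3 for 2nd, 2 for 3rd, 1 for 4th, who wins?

Option 1: 10×3 + 2×1 + 3×4 + 13×1 + 13×3 = 96
Option 2: 10×4 + 2×2 + 3×3 + 13×3 + 13×2 = 118
Option 3: 10×1 + 2×3 + 3×1 + 13×4 + 13×1 = 84
Option 4: 10×2 + 2×4 + 3×2 + 13×2 + 13×4 = 112

Option 2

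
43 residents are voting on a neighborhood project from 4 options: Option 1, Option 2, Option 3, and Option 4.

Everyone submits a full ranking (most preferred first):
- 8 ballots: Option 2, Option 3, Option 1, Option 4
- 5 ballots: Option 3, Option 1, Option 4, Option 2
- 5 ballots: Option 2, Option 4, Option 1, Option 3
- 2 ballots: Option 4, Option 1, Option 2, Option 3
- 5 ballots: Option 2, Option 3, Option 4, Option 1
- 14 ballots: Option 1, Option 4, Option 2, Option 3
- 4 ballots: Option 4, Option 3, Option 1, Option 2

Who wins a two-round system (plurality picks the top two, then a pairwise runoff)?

Option 1

Round 1 first-place votes: Option 1 14, Option 2 18, Option 3 5, Option 4 6. Option 2 and Option 1 advance.
Runoff: Option 2 is ranked above Option 1 on 18 ballots, Option 1 above Option 2 on 25.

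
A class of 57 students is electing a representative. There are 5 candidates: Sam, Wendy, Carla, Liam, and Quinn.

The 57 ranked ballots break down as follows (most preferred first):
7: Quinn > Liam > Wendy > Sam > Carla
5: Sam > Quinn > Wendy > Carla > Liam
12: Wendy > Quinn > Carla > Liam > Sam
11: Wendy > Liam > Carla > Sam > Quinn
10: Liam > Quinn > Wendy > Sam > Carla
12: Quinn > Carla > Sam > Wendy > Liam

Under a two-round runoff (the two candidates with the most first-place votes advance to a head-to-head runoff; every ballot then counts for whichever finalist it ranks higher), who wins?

Round 1 first-place votes: Sam 5, Wendy 23, Carla 0, Liam 10, Quinn 19. Wendy and Quinn advance.
Runoff: Wendy is ranked above Quinn on 23 ballots, Quinn above Wendy on 34.

Quinn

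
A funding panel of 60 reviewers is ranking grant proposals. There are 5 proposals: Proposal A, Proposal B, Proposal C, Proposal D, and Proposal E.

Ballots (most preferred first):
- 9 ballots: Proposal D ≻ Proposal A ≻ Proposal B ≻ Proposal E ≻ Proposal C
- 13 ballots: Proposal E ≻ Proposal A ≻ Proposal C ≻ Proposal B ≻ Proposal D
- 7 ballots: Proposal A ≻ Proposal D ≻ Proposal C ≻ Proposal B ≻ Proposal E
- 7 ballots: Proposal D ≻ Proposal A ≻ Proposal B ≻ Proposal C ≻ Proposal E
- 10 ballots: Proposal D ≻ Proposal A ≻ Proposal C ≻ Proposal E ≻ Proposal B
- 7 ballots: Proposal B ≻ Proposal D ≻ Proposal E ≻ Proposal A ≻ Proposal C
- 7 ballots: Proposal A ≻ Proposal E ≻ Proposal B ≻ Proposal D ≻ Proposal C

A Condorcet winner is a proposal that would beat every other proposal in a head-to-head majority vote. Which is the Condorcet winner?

Proposal D vs Proposal A: 33–27
Proposal D vs Proposal B: 33–27
Proposal D vs Proposal C: 47–13
Proposal D vs Proposal E: 40–20
Proposal D beats every other proposal.

Proposal D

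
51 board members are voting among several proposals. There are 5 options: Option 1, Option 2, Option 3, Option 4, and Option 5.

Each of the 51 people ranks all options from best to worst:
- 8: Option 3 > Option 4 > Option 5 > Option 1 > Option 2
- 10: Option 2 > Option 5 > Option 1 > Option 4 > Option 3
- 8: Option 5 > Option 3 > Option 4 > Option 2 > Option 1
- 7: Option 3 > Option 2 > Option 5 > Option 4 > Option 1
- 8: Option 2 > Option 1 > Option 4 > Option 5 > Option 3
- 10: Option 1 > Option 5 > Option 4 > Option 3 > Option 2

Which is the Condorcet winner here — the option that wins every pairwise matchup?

Option 5

Option 5 vs Option 1: 33–18
Option 5 vs Option 2: 26–25
Option 5 vs Option 3: 36–15
Option 5 vs Option 4: 35–16
Option 5 beats every other option.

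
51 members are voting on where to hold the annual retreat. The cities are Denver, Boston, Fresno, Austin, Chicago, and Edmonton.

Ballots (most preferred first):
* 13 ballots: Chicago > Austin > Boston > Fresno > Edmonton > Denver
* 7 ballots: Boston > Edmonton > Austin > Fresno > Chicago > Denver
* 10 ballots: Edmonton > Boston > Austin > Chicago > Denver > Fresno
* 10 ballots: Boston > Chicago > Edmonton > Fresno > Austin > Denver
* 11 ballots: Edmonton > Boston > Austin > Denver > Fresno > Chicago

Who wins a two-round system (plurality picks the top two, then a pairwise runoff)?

Boston

Round 1 first-place votes: Denver 0, Boston 17, Fresno 0, Austin 0, Chicago 13, Edmonton 21. Edmonton and Boston advance.
Runoff: Edmonton is ranked above Boston on 21 ballots, Boston above Edmonton on 30.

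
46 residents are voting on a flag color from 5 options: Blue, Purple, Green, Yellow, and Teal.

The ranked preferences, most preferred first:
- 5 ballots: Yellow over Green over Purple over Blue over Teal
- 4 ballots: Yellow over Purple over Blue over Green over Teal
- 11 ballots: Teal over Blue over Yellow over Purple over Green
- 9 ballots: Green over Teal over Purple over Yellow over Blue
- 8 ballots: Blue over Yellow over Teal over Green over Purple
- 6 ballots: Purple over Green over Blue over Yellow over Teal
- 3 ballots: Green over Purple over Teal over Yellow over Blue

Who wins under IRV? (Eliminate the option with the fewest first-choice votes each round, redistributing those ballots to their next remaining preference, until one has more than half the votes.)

Round 1: Blue 8, Purple 6, Green 12, Yellow 9, Teal 11. Purple eliminated.
Round 2: Blue 8, Green 18, Yellow 9, Teal 11. Blue eliminated.
Round 3: Green 18, Yellow 17, Teal 11. Teal eliminated.
Round 4: Green 18, Yellow 28. Yellow has a majority (≥24).

Yellow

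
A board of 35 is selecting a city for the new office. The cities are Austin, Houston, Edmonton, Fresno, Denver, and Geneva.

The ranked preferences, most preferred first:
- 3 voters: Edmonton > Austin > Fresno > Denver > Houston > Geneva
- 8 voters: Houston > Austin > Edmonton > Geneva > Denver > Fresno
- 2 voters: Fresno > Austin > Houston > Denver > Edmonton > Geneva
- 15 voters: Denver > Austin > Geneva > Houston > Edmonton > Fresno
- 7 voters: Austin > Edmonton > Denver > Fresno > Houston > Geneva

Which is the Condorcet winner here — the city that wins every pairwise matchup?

Austin vs Houston: 27–8
Austin vs Edmonton: 32–3
Austin vs Fresno: 33–2
Austin vs Denver: 20–15
Austin vs Geneva: 35–0
Austin beats every other city.

Austin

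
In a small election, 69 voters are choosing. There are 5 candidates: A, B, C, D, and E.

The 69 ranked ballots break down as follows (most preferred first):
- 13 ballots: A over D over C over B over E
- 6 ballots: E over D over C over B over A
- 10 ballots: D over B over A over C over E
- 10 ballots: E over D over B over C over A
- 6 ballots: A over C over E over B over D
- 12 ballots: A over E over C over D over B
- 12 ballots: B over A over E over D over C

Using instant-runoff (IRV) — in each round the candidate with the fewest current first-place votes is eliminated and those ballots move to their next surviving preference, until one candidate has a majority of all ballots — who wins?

B

Round 1: A 31, B 12, C 0, D 10, E 16. C eliminated.
Round 2: A 31, B 12, D 10, E 16. D eliminated.
Round 3: A 31, B 22, E 16. E eliminated.
Round 4: A 31, B 38. B has a majority (≥35).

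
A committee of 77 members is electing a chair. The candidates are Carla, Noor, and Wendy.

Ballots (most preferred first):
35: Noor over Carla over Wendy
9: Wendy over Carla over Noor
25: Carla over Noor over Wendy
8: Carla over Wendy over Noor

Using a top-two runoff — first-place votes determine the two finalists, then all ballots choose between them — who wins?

Round 1 first-place votes: Carla 33, Noor 35, Wendy 9. Noor and Carla advance.
Runoff: Noor is ranked above Carla on 35 ballots, Carla above Noor on 42.

Carla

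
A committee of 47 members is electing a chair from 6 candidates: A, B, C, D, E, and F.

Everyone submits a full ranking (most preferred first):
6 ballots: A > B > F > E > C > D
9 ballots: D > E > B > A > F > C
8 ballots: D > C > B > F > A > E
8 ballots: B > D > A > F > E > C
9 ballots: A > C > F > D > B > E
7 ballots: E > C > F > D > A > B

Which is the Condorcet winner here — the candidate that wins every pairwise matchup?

D vs A: 32–15
D vs B: 33–14
D vs C: 25–22
D vs E: 34–13
D vs F: 25–22
D beats every other candidate.

D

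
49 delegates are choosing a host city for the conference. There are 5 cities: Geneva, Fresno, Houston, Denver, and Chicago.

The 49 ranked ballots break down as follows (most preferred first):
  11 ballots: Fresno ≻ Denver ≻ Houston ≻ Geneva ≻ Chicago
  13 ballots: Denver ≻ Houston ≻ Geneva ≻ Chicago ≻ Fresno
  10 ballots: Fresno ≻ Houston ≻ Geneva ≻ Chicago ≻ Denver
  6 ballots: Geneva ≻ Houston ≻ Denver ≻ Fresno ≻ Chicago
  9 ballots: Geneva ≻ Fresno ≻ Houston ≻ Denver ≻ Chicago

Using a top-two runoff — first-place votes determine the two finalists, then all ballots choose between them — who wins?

Geneva

Round 1 first-place votes: Geneva 15, Fresno 21, Houston 0, Denver 13, Chicago 0. Fresno and Geneva advance.
Runoff: Fresno is ranked above Geneva on 21 ballots, Geneva above Fresno on 28.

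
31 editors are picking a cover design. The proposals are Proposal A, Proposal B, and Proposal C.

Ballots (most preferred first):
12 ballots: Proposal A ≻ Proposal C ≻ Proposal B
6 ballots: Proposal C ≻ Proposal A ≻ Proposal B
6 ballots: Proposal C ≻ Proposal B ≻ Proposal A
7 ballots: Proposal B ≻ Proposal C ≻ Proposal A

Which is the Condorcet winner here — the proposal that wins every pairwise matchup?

Proposal C vs Proposal A: 19–12
Proposal C vs Proposal B: 24–7
Proposal C beats every other proposal.

Proposal C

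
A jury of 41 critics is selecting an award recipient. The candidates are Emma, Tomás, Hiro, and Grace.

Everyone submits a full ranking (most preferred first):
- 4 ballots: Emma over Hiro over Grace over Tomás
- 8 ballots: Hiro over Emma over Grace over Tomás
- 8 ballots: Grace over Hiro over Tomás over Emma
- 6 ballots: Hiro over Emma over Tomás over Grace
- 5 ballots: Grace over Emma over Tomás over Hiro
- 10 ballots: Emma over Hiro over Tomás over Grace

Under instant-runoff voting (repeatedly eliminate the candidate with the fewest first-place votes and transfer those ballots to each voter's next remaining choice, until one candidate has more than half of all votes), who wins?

Round 1: Emma 14, Tomás 0, Hiro 14, Grace 13. Tomás eliminated.
Round 2: Emma 14, Hiro 14, Grace 13. Grace eliminated.
Round 3: Emma 19, Hiro 22. Hiro has a majority (≥21).

Hiro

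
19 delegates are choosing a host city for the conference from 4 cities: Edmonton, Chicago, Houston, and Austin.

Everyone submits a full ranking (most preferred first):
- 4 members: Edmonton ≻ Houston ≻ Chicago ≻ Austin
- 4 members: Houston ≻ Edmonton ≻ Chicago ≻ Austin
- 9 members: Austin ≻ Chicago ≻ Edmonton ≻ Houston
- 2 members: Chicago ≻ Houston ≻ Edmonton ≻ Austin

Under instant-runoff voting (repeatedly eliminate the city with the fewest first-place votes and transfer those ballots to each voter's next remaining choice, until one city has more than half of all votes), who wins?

Houston

Round 1: Edmonton 4, Chicago 2, Houston 4, Austin 9. Chicago eliminated.
Round 2: Edmonton 4, Houston 6, Austin 9. Edmonton eliminated.
Round 3: Houston 10, Austin 9. Houston has a majority (≥10).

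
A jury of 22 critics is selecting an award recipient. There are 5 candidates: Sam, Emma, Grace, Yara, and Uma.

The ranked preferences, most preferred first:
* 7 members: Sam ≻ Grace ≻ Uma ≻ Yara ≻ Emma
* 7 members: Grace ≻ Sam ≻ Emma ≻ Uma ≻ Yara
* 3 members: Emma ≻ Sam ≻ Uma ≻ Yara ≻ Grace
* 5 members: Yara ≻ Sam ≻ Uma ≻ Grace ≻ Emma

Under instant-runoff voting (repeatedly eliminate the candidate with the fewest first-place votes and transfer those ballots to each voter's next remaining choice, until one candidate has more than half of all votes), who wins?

Round 1: Sam 7, Emma 3, Grace 7, Yara 5, Uma 0. Uma eliminated.
Round 2: Sam 7, Emma 3, Grace 7, Yara 5. Emma eliminated.
Round 3: Sam 10, Grace 7, Yara 5. Yara eliminated.
Round 4: Sam 15, Grace 7. Sam has a majority (≥12).

Sam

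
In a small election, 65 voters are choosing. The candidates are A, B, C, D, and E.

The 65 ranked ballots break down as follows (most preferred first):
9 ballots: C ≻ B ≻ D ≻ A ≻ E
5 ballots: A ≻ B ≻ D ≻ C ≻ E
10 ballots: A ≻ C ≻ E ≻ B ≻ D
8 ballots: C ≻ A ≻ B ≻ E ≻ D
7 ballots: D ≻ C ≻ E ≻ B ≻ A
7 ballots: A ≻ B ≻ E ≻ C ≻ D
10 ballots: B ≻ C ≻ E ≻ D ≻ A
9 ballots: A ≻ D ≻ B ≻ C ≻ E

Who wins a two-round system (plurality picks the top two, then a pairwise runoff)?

Round 1 first-place votes: A 31, B 10, C 17, D 7, E 0. A and C advance.
Runoff: A is ranked above C on 31 ballots, C above A on 34.

C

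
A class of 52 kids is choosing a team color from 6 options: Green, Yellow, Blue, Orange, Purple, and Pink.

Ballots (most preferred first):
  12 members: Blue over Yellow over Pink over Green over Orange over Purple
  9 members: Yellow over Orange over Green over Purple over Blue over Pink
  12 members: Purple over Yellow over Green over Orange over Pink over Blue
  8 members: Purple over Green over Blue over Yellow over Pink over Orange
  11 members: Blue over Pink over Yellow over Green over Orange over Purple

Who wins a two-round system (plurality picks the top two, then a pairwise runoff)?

Round 1 first-place votes: Green 0, Yellow 9, Blue 23, Orange 0, Purple 20, Pink 0. Blue and Purple advance.
Runoff: Blue is ranked above Purple on 23 ballots, Purple above Blue on 29.

Purple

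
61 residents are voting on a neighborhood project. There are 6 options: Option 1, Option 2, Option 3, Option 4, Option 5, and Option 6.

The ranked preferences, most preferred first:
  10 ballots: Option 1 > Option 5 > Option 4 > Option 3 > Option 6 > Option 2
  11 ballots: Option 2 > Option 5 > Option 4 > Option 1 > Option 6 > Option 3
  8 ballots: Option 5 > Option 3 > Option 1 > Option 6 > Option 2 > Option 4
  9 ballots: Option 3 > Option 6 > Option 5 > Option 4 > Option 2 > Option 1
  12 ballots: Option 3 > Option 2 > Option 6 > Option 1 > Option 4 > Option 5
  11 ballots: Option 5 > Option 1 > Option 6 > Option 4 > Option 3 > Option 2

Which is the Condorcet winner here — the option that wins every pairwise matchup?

Option 5

Option 5 vs Option 1: 39–22
Option 5 vs Option 2: 38–23
Option 5 vs Option 3: 40–21
Option 5 vs Option 4: 49–12
Option 5 vs Option 6: 40–21
Option 5 beats every other option.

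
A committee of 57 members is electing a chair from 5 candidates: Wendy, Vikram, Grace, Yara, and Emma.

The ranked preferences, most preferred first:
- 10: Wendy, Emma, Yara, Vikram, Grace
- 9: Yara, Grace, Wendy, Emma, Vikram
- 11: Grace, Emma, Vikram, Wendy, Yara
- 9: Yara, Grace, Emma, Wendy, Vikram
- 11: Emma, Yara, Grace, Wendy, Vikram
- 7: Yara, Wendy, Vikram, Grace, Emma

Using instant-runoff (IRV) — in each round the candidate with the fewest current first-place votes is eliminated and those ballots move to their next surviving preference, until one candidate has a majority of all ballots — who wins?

Round 1: Wendy 10, Vikram 0, Grace 11, Yara 25, Emma 11. Vikram eliminated.
Round 2: Wendy 10, Grace 11, Yara 25, Emma 11. Wendy eliminated.
Round 3: Grace 11, Yara 25, Emma 21. Grace eliminated.
Round 4: Yara 25, Emma 32. Emma has a majority (≥29).

Emma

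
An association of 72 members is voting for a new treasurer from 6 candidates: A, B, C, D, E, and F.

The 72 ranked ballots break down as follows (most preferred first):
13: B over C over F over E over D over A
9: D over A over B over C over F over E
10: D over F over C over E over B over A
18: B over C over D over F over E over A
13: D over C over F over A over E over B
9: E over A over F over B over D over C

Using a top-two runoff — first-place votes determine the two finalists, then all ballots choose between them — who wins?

Round 1 first-place votes: A 0, B 31, C 0, D 32, E 9, F 0. D and B advance.
Runoff: D is ranked above B on 32 ballots, B above D on 40.

B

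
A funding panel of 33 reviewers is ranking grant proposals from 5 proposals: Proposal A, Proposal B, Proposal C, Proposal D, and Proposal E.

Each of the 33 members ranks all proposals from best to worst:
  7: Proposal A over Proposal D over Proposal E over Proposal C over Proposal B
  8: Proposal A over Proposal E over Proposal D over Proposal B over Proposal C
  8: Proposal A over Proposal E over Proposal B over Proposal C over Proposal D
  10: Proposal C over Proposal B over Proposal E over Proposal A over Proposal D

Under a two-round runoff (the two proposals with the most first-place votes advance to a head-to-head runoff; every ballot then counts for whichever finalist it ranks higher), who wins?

Proposal A

Round 1 first-place votes: Proposal A 23, Proposal B 0, Proposal C 10, Proposal D 0, Proposal E 0. Proposal A and Proposal C advance.
Runoff: Proposal A is ranked above Proposal C on 23 ballots, Proposal C above Proposal A on 10.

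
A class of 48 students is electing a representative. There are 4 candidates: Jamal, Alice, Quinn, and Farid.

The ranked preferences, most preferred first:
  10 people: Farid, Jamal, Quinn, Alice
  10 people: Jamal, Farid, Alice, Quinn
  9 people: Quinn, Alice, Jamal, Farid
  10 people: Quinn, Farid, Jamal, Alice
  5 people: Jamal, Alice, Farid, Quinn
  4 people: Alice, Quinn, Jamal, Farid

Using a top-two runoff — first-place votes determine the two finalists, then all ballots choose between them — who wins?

Round 1 first-place votes: Jamal 15, Alice 4, Quinn 19, Farid 10. Quinn and Jamal advance.
Runoff: Quinn is ranked above Jamal on 23 ballots, Jamal above Quinn on 25.

Jamal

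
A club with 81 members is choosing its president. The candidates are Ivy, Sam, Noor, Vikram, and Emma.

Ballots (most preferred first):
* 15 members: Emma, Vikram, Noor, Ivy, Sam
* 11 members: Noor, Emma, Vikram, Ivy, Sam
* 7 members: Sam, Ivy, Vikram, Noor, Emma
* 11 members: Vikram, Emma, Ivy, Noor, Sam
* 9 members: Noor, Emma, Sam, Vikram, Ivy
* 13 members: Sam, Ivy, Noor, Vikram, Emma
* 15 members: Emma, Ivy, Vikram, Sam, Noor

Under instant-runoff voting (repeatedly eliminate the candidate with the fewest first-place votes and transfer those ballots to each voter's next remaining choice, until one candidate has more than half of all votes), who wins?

Round 1: Ivy 0, Sam 20, Noor 20, Vikram 11, Emma 30. Ivy eliminated.
Round 2: Sam 20, Noor 20, Vikram 11, Emma 30. Vikram eliminated.
Round 3: Sam 20, Noor 20, Emma 41. Emma has a majority (≥41).

Emma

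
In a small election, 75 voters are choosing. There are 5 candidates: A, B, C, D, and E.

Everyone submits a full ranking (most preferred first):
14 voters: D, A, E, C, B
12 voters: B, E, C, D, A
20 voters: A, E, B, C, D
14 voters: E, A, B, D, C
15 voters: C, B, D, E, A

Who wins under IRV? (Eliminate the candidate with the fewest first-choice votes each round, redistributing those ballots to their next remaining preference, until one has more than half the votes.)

Round 1: A 20, B 12, C 15, D 14, E 14. B eliminated.
Round 2: A 20, C 15, D 14, E 26. D eliminated.
Round 3: A 34, C 15, E 26. C eliminated.
Round 4: A 34, E 41. E has a majority (≥38).

E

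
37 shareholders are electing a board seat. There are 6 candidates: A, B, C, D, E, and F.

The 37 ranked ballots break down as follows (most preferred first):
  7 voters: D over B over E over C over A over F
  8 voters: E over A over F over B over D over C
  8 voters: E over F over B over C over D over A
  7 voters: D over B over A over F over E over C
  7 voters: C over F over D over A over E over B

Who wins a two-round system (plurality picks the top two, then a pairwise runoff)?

Round 1 first-place votes: A 0, B 0, C 7, D 14, E 16, F 0. E and D advance.
Runoff: E is ranked above D on 16 ballots, D above E on 21.

D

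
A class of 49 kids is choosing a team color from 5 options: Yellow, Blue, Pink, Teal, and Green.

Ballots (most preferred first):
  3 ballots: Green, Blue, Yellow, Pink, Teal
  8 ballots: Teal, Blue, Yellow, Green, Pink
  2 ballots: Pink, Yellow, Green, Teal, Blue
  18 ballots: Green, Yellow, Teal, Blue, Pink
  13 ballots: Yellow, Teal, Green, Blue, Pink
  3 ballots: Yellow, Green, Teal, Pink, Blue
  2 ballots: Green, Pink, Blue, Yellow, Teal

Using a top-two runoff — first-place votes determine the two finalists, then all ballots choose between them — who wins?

Yellow

Round 1 first-place votes: Yellow 16, Blue 0, Pink 2, Teal 8, Green 23. Green and Yellow advance.
Runoff: Green is ranked above Yellow on 23 ballots, Yellow above Green on 26.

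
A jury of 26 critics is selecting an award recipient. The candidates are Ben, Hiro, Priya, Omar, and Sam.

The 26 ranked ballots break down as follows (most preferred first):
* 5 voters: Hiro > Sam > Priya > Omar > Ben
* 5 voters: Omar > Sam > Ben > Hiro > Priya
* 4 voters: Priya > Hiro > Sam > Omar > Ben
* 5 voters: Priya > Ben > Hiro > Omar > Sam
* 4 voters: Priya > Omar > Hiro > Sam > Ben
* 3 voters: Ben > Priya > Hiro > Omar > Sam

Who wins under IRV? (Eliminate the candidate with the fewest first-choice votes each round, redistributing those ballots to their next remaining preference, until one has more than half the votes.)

Priya

Round 1: Ben 3, Hiro 5, Priya 13, Omar 5, Sam 0. Sam eliminated.
Round 2: Ben 3, Hiro 5, Priya 13, Omar 5. Ben eliminated.
Round 3: Hiro 5, Priya 16, Omar 5. Priya has a majority (≥14).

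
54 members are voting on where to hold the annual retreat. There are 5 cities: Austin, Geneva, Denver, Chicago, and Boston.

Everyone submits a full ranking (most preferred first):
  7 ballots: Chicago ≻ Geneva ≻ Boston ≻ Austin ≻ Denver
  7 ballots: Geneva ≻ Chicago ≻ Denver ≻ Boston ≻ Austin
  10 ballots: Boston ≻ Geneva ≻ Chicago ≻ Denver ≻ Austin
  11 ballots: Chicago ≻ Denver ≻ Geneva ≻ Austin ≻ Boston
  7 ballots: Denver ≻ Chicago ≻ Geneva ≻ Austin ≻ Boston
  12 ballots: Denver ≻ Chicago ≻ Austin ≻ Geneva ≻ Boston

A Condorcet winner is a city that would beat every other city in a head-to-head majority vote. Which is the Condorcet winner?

Chicago vs Austin: 54–0
Chicago vs Geneva: 37–17
Chicago vs Denver: 35–19
Chicago vs Boston: 44–10
Chicago beats every other city.

Chicago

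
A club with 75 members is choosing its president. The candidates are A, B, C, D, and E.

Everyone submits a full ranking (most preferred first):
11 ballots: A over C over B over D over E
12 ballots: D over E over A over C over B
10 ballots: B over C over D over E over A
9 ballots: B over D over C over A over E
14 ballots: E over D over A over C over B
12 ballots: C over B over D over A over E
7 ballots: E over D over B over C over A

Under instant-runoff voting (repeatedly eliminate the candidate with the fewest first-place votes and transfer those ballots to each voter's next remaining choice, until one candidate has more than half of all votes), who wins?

Round 1: A 11, B 19, C 12, D 12, E 21. A eliminated.
Round 2: B 19, C 23, D 12, E 21. D eliminated.
Round 3: B 19, C 23, E 33. B eliminated.
Round 4: C 42, E 33. C has a majority (≥38).

C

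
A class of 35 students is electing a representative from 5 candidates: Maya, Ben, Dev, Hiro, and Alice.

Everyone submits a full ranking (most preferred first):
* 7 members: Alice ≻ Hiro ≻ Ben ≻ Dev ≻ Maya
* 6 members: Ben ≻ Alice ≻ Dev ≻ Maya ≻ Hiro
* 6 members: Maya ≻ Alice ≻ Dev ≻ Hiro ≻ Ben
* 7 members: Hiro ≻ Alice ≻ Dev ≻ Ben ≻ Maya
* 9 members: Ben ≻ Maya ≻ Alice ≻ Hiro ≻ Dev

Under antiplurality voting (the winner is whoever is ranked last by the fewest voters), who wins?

Alice

Last-place votes: Maya 14, Ben 6, Dev 9, Hiro 6, Alice 0.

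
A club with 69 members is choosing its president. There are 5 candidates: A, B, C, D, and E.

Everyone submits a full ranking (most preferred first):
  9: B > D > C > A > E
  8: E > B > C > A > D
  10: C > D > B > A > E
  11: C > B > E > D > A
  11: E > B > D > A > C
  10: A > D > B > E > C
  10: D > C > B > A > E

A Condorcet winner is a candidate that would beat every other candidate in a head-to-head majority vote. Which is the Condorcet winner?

B

B vs A: 59–10
B vs C: 38–31
B vs D: 39–30
B vs E: 50–19
B beats every other candidate.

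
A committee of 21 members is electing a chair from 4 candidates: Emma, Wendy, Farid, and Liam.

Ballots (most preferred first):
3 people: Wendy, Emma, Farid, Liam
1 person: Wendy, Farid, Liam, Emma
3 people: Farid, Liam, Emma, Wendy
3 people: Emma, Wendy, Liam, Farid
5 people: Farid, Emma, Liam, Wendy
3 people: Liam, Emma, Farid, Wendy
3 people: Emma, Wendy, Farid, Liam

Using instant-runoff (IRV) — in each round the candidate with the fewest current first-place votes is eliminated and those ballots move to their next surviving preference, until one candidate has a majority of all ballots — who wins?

Round 1: Emma 6, Wendy 4, Farid 8, Liam 3. Liam eliminated.
Round 2: Emma 9, Wendy 4, Farid 8. Wendy eliminated.
Round 3: Emma 12, Farid 9. Emma has a majority (≥11).

Emma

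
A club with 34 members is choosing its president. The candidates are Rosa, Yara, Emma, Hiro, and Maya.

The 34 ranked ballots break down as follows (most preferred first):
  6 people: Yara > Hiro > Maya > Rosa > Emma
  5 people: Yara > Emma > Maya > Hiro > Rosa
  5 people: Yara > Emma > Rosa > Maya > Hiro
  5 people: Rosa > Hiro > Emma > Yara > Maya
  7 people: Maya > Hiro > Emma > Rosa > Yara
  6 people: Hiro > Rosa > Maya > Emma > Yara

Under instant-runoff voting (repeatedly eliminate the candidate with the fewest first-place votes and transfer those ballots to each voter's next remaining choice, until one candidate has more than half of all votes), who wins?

Round 1: Rosa 5, Yara 16, Emma 0, Hiro 6, Maya 7. Emma eliminated.
Round 2: Rosa 5, Yara 16, Hiro 6, Maya 7. Rosa eliminated.
Round 3: Yara 16, Hiro 11, Maya 7. Maya eliminated.
Round 4: Yara 16, Hiro 18. Hiro has a majority (≥18).

Hiro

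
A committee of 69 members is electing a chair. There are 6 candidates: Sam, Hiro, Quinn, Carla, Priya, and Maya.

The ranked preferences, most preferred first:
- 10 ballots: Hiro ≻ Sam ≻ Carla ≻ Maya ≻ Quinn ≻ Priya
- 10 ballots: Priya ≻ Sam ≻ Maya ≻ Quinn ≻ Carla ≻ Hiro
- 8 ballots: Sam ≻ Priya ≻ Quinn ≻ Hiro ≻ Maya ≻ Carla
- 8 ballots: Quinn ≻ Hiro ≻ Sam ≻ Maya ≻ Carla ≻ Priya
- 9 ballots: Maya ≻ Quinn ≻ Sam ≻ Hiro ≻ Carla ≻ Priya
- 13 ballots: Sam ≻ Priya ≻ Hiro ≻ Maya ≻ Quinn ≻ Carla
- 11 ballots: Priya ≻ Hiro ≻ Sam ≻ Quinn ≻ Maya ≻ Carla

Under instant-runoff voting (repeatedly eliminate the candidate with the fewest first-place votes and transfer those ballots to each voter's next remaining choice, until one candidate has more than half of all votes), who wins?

Sam

Round 1: Sam 21, Hiro 10, Quinn 8, Carla 0, Priya 21, Maya 9. Carla eliminated.
Round 2: Sam 21, Hiro 10, Quinn 8, Priya 21, Maya 9. Quinn eliminated.
Round 3: Sam 21, Hiro 18, Priya 21, Maya 9. Maya eliminated.
Round 4: Sam 30, Hiro 18, Priya 21. Hiro eliminated.
Round 5: Sam 48, Priya 21. Sam has a majority (≥35).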